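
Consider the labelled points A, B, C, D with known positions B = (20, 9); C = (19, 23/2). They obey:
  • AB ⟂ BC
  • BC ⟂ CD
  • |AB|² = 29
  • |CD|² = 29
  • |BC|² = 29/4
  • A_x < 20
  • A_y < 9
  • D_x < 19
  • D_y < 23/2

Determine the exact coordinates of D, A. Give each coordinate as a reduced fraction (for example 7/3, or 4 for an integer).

1. D_x = 14  [[BC ⟂ CD ⇒ -1x+5/2y-39/4=0] ∩ [|D−(19, 23/2)|²=29]]
2. D_y = 19/2  [[BC ⟂ CD ⇒ -1x+5/2y-39/4=0] ∩ [|D−(19, 23/2)|²=29]]
   so D = (14, 19/2)
3. A_x = 15  [[AB ⟂ BC ⇒ 1x-5/2y+5/2=0] ∩ [|A−(20, 9)|²=29]]
4. A_y = 7  [[AB ⟂ BC ⇒ 1x-5/2y+5/2=0] ∩ [|A−(20, 9)|²=29]]
   so A = (15, 7)

D = (14, 19/2)
A = (15, 7)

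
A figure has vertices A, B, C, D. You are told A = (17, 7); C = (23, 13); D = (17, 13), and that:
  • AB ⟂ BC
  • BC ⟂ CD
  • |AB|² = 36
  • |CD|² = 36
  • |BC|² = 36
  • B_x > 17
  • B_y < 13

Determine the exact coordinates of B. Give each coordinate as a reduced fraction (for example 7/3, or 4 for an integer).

B = (23, 7)

1. B_x = 23  [[BC ⟂ CD ⇒ 6x-138=0] ∩ [|B−(17, 7)|²=36]]
2. B_y = 7  [[BC ⟂ CD ⇒ 6x-138=0] ∩ [|B−(17, 7)|²=36]]
   so B = (23, 7)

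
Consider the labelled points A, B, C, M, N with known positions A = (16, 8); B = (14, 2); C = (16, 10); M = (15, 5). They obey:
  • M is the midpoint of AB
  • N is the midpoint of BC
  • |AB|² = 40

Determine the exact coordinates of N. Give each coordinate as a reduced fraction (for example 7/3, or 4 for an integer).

N = (15, 6)

1. N_x = 15  [2·N = B+C = (14, 2)+(16, 10)]
2. N_y = 6  [2·N = B+C = (14, 2)+(16, 10)]
   so N = (15, 6)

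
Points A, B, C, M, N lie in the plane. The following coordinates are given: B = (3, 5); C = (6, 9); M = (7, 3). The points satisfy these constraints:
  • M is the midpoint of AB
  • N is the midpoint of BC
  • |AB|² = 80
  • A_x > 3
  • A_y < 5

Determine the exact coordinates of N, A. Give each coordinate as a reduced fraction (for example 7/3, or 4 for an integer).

N = (9/2, 7)
A = (11, 1)

1. A_x = 11  [A = 2·M−B = 2·(7, 3)−(3, 5)]
2. A_y = 1  [A = 2·M−B = 2·(7, 3)−(3, 5)]
   so A = (11, 1)
3. N_x = 9/2  [2·N = B+C = (3, 5)+(6, 9)]
4. N_y = 7  [2·N = B+C = (3, 5)+(6, 9)]
   so N = (9/2, 7)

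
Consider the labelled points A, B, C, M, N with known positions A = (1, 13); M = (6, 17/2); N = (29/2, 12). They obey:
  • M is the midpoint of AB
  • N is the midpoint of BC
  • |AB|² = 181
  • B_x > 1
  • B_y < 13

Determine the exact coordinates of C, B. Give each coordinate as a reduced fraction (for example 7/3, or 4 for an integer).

1. B_x = 11  [B = 2·M−A = 2·(6, 17/2)−(1, 13)]
2. B_y = 4  [B = 2·M−A = 2·(6, 17/2)−(1, 13)]
   so B = (11, 4)
3. C_x = 18  [C = 2·N−B = 2·(29/2, 12)−(11, 4)]
4. C_y = 20  [C = 2·N−B = 2·(29/2, 12)−(11, 4)]
   so C = (18, 20)

C = (18, 20)
B = (11, 4)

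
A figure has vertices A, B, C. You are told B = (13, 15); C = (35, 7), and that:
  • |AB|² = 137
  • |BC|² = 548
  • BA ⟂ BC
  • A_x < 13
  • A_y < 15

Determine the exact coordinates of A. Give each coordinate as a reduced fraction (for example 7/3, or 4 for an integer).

A = (9, 4)

1. A_x = 9  [[BA ⟂ BC ⇒ 22x-8y-166=0] ∩ [|A−(13, 15)|²=137]]
2. A_y = 4  [[BA ⟂ BC ⇒ 22x-8y-166=0] ∩ [|A−(13, 15)|²=137]]
   so A = (9, 4)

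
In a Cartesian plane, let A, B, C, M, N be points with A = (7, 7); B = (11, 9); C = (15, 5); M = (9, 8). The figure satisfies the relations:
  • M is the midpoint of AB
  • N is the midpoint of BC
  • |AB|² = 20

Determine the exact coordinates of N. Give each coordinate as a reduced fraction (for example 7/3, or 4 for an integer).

1. N_x = 13  [2·N = B+C = (11, 9)+(15, 5)]
2. N_y = 7  [2·N = B+C = (11, 9)+(15, 5)]
   so N = (13, 7)

N = (13, 7)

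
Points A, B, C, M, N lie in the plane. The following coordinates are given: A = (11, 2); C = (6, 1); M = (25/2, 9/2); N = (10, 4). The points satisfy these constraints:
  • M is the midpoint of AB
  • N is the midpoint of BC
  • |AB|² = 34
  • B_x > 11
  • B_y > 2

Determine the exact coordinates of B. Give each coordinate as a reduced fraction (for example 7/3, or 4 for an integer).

1. B_x = 14  [B = 2·M−A = 2·(25/2, 9/2)−(11, 2)]
2. B_y = 7  [B = 2·M−A = 2·(25/2, 9/2)−(11, 2)]
   so B = (14, 7)

B = (14, 7)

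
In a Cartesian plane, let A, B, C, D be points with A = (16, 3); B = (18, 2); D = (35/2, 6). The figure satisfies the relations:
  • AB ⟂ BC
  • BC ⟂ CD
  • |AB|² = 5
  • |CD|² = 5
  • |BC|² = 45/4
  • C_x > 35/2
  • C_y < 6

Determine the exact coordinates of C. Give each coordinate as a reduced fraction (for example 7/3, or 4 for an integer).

C = (39/2, 5)

1. C_x = 39/2  [[AB ⟂ BC ⇒ 2x-1y-34=0] ∩ [|C−(35/2, 6)|²=5]]
2. C_y = 5  [[AB ⟂ BC ⇒ 2x-1y-34=0] ∩ [|C−(35/2, 6)|²=5]]
   so C = (39/2, 5)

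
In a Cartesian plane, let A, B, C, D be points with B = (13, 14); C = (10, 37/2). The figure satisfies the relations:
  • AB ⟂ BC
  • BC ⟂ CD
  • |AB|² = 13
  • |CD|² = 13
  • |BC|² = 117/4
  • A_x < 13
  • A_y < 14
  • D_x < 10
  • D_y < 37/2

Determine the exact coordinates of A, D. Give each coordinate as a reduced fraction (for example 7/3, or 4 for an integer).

A = (10, 12)
D = (7, 33/2)

1. A_x = 10  [[AB ⟂ BC ⇒ 3x-9/2y+24=0] ∩ [|A−(13, 14)|²=13]]
2. A_y = 12  [[AB ⟂ BC ⇒ 3x-9/2y+24=0] ∩ [|A−(13, 14)|²=13]]
   so A = (10, 12)
3. D_x = 7  [[BC ⟂ CD ⇒ -3x+9/2y-213/4=0] ∩ [|D−(10, 37/2)|²=13]]
4. D_y = 33/2  [[BC ⟂ CD ⇒ -3x+9/2y-213/4=0] ∩ [|D−(10, 37/2)|²=13]]
   so D = (7, 33/2)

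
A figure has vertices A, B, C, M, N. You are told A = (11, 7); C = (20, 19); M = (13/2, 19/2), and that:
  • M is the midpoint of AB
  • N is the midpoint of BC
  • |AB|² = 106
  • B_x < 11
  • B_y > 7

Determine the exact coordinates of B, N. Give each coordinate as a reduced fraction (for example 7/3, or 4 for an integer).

B = (2, 12)
N = (11, 31/2)

1. B_x = 2  [B = 2·M−A = 2·(13/2, 19/2)−(11, 7)]
2. B_y = 12  [B = 2·M−A = 2·(13/2, 19/2)−(11, 7)]
   so B = (2, 12)
3. N_x = 11  [2·N = B+C = (2, 12)+(20, 19)]
4. N_y = 31/2  [2·N = B+C = (2, 12)+(20, 19)]
   so N = (11, 31/2)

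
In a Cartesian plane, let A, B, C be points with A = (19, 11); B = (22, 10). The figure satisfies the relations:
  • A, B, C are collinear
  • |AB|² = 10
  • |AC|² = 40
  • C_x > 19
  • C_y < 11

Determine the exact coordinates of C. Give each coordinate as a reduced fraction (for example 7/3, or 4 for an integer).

1. C_x = 25  [[A, B, C are collinear ⇒ 1x+3y-52=0] ∩ [|C−(19, 11)|²=40]]
2. C_y = 9  [[A, B, C are collinear ⇒ 1x+3y-52=0] ∩ [|C−(19, 11)|²=40]]
   so C = (25, 9)

C = (25, 9)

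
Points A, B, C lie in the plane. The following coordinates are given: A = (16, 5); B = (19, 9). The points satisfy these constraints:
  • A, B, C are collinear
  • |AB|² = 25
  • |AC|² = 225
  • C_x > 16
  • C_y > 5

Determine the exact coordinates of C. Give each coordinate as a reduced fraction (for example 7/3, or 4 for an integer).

C = (25, 17)

1. C_x = 25  [[A, B, C are collinear ⇒ -4x+3y+49=0] ∩ [|C−(16, 5)|²=225]]
2. C_y = 17  [[A, B, C are collinear ⇒ -4x+3y+49=0] ∩ [|C−(16, 5)|²=225]]
   so C = (25, 17)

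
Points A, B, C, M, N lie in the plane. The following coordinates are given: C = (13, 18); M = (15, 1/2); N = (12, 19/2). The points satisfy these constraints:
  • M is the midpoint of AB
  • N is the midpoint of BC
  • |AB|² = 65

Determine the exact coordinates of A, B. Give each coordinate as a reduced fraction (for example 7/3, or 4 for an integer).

1. B_x = 11  [B = 2·N−C = 2·(12, 19/2)−(13, 18)]
2. B_y = 1  [B = 2·N−C = 2·(12, 19/2)−(13, 18)]
   so B = (11, 1)
3. A_x = 19  [A = 2·M−B = 2·(15, 1/2)−(11, 1)]
4. A_y = 0  [A = 2·M−B = 2·(15, 1/2)−(11, 1)]
   so A = (19, 0)

A = (19, 0)
B = (11, 1)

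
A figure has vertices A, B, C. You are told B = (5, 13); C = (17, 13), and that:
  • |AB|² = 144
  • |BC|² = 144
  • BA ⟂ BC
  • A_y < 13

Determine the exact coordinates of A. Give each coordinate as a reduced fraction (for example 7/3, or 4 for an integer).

1. A_x = 5  [[BA ⟂ BC ⇒ 12x-60=0] ∩ [|A−(5, 13)|²=144]]
2. A_y = 1  [[BA ⟂ BC ⇒ 12x-60=0] ∩ [|A−(5, 13)|²=144]]
   so A = (5, 1)

A = (5, 1)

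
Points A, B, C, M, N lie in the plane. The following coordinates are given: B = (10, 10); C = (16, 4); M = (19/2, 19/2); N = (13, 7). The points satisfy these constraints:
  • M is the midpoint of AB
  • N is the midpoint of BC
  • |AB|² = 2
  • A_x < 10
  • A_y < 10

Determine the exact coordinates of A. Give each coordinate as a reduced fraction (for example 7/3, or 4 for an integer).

A = (9, 9)

1. A_x = 9  [A = 2·M−B = 2·(19/2, 19/2)−(10, 10)]
2. A_y = 9  [A = 2·M−B = 2·(19/2, 19/2)−(10, 10)]
   so A = (9, 9)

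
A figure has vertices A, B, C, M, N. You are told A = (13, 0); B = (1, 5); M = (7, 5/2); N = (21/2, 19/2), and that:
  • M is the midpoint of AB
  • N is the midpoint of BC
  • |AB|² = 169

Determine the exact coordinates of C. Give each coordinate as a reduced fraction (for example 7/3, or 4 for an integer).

1. C_x = 20  [C = 2·N−B = 2·(21/2, 19/2)−(1, 5)]
2. C_y = 14  [C = 2·N−B = 2·(21/2, 19/2)−(1, 5)]
   so C = (20, 14)

C = (20, 14)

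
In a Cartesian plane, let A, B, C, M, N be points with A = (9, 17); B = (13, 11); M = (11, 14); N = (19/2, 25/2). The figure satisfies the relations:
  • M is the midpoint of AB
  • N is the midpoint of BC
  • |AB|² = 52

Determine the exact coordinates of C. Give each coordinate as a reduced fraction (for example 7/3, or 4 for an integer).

C = (6, 14)

1. C_x = 6  [C = 2·N−B = 2·(19/2, 25/2)−(13, 11)]
2. C_y = 14  [C = 2·N−B = 2·(19/2, 25/2)−(13, 11)]
   so C = (6, 14)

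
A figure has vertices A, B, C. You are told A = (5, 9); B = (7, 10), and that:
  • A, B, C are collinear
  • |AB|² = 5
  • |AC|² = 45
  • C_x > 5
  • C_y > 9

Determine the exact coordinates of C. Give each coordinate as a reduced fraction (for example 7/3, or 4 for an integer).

C = (11, 12)

1. C_x = 11  [[A, B, C are collinear ⇒ -1x+2y-13=0] ∩ [|C−(5, 9)|²=45]]
2. C_y = 12  [[A, B, C are collinear ⇒ -1x+2y-13=0] ∩ [|C−(5, 9)|²=45]]
   so C = (11, 12)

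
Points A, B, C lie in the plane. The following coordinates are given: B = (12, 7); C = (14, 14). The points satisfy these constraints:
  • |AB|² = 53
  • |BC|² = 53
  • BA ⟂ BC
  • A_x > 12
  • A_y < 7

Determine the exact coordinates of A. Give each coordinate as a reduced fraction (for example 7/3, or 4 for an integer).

A = (19, 5)

1. A_x = 19  [[BA ⟂ BC ⇒ 2x+7y-73=0] ∩ [|A−(12, 7)|²=53]]
2. A_y = 5  [[BA ⟂ BC ⇒ 2x+7y-73=0] ∩ [|A−(12, 7)|²=53]]
   so A = (19, 5)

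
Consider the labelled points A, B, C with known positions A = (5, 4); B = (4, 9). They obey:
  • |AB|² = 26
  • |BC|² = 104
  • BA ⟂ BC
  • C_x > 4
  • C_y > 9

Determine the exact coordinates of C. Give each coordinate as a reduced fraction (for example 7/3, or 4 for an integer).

C = (14, 11)

1. C_x = 14  [[BA ⟂ BC ⇒ 1x-5y+41=0] ∩ [|C−(4, 9)|²=104]]
2. C_y = 11  [[BA ⟂ BC ⇒ 1x-5y+41=0] ∩ [|C−(4, 9)|²=104]]
   so C = (14, 11)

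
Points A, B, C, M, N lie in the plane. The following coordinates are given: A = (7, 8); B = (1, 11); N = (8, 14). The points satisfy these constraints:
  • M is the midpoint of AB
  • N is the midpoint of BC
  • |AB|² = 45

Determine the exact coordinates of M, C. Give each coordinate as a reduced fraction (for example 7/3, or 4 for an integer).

M = (4, 19/2)
C = (15, 17)

1. M_x = 4  [2·M = A+B = (7, 8)+(1, 11)]
2. M_y = 19/2  [2·M = A+B = (7, 8)+(1, 11)]
   so M = (4, 19/2)
3. C_x = 15  [C = 2·N−B = 2·(8, 14)−(1, 11)]
4. C_y = 17  [C = 2·N−B = 2·(8, 14)−(1, 11)]
   so C = (15, 17)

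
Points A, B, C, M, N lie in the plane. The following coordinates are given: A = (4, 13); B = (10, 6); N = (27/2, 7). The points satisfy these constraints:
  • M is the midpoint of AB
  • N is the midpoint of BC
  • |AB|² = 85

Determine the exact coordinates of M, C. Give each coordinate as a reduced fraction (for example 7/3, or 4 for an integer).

1. M_x = 7  [2·M = A+B = (4, 13)+(10, 6)]
2. M_y = 19/2  [2·M = A+B = (4, 13)+(10, 6)]
   so M = (7, 19/2)
3. C_x = 17  [C = 2·N−B = 2·(27/2, 7)−(10, 6)]
4. C_y = 8  [C = 2·N−B = 2·(27/2, 7)−(10, 6)]
   so C = (17, 8)

M = (7, 19/2)
C = (17, 8)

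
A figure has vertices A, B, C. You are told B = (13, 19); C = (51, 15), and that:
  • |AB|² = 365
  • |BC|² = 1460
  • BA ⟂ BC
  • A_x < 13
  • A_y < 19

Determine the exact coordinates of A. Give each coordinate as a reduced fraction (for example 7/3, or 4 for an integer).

A = (11, 0)

1. A_x = 11  [[BA ⟂ BC ⇒ 38x-4y-418=0] ∩ [|A−(13, 19)|²=365]]
2. A_y = 0  [[BA ⟂ BC ⇒ 38x-4y-418=0] ∩ [|A−(13, 19)|²=365]]
   so A = (11, 0)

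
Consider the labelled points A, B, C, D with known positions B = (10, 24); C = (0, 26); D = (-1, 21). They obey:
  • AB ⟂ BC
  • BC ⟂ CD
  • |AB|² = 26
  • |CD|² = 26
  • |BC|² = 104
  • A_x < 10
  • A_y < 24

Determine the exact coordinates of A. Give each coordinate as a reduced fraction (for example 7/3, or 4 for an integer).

A = (9, 19)

1. A_x = 9  [[AB ⟂ BC ⇒ 10x-2y-52=0] ∩ [|A−(10, 24)|²=26]]
2. A_y = 19  [[AB ⟂ BC ⇒ 10x-2y-52=0] ∩ [|A−(10, 24)|²=26]]
   so A = (9, 19)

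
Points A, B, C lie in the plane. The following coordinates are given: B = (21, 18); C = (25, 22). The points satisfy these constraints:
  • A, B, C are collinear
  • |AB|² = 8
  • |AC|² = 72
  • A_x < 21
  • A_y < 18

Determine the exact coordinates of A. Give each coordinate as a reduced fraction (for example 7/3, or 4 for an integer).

1. A_x = 19  [[A, B, C are collinear ⇒ -4x+4y+12=0] ∩ [|A−(21, 18)|²=8]]
2. A_y = 16  [[A, B, C are collinear ⇒ -4x+4y+12=0] ∩ [|A−(21, 18)|²=8]]
   so A = (19, 16)

A = (19, 16)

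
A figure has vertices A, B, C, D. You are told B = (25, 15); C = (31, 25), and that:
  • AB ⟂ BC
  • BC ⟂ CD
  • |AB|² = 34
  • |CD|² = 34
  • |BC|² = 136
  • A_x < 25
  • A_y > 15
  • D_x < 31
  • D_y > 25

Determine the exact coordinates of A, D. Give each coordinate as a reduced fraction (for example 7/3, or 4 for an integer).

1. A_x = 20  [[AB ⟂ BC ⇒ -6x-10y+300=0] ∩ [|A−(25, 15)|²=34]]
2. A_y = 18  [[AB ⟂ BC ⇒ -6x-10y+300=0] ∩ [|A−(25, 15)|²=34]]
   so A = (20, 18)
3. D_x = 26  [[BC ⟂ CD ⇒ 6x+10y-436=0] ∩ [|D−(31, 25)|²=34]]
4. D_y = 28  [[BC ⟂ CD ⇒ 6x+10y-436=0] ∩ [|D−(31, 25)|²=34]]
   so D = (26, 28)

A = (20, 18)
D = (26, 28)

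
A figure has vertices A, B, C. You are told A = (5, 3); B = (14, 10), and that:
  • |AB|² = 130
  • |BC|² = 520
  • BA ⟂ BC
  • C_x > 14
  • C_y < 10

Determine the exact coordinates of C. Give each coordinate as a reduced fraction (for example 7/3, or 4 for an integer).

C = (28, -8)

1. C_x = 28  [[BA ⟂ BC ⇒ -9x-7y+196=0] ∩ [|C−(14, 10)|²=520]]
2. C_y = -8  [[BA ⟂ BC ⇒ -9x-7y+196=0] ∩ [|C−(14, 10)|²=520]]
   so C = (28, -8)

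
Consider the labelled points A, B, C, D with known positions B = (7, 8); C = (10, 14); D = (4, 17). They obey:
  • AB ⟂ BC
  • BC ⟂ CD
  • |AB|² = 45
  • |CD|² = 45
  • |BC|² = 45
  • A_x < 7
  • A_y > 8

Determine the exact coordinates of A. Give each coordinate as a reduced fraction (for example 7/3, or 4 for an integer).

1. A_x = 1  [[AB ⟂ BC ⇒ -3x-6y+69=0] ∩ [|A−(7, 8)|²=45]]
2. A_y = 11  [[AB ⟂ BC ⇒ -3x-6y+69=0] ∩ [|A−(7, 8)|²=45]]
   so A = (1, 11)

A = (1, 11)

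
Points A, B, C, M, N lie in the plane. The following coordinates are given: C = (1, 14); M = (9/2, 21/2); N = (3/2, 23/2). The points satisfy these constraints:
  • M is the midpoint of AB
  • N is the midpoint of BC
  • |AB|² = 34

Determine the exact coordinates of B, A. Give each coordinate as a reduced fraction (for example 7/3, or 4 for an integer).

B = (2, 9)
A = (7, 12)

1. B_x = 2  [B = 2·N−C = 2·(3/2, 23/2)−(1, 14)]
2. B_y = 9  [B = 2·N−C = 2·(3/2, 23/2)−(1, 14)]
   so B = (2, 9)
3. A_x = 7  [A = 2·M−B = 2·(9/2, 21/2)−(2, 9)]
4. A_y = 12  [A = 2·M−B = 2·(9/2, 21/2)−(2, 9)]
   so A = (7, 12)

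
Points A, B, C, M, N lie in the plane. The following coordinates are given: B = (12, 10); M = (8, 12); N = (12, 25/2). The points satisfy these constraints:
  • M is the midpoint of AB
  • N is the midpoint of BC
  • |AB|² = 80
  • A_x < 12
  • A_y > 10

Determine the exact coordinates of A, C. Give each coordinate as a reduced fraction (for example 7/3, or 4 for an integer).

A = (4, 14)
C = (12, 15)

1. A_x = 4  [A = 2·M−B = 2·(8, 12)−(12, 10)]
2. A_y = 14  [A = 2·M−B = 2·(8, 12)−(12, 10)]
   so A = (4, 14)
3. C_x = 12  [C = 2·N−B = 2·(12, 25/2)−(12, 10)]
4. C_y = 15  [C = 2·N−B = 2·(12, 25/2)−(12, 10)]
   so C = (12, 15)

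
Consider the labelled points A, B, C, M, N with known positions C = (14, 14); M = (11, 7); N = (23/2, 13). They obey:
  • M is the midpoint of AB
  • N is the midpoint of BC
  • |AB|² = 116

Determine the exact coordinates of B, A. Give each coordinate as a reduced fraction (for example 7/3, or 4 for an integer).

B = (9, 12)
A = (13, 2)

1. B_x = 9  [B = 2·N−C = 2·(23/2, 13)−(14, 14)]
2. B_y = 12  [B = 2·N−C = 2·(23/2, 13)−(14, 14)]
   so B = (9, 12)
3. A_x = 13  [A = 2·M−B = 2·(11, 7)−(9, 12)]
4. A_y = 2  [A = 2·M−B = 2·(11, 7)−(9, 12)]
   so A = (13, 2)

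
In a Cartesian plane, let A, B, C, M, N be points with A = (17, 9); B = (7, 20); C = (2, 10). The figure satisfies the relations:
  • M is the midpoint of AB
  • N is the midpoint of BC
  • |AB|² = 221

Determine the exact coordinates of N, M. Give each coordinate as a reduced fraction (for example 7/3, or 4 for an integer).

1. M_x = 12  [2·M = A+B = (17, 9)+(7, 20)]
2. M_y = 29/2  [2·M = A+B = (17, 9)+(7, 20)]
   so M = (12, 29/2)
3. N_x = 9/2  [2·N = B+C = (7, 20)+(2, 10)]
4. N_y = 15  [2·N = B+C = (7, 20)+(2, 10)]
   so N = (9/2, 15)

N = (9/2, 15)
M = (12, 29/2)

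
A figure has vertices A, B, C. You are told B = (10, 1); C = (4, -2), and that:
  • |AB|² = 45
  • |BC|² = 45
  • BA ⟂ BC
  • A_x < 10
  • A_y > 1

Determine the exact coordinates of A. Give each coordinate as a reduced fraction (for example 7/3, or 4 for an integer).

1. A_x = 7  [[BA ⟂ BC ⇒ -6x-3y+63=0] ∩ [|A−(10, 1)|²=45]]
2. A_y = 7  [[BA ⟂ BC ⇒ -6x-3y+63=0] ∩ [|A−(10, 1)|²=45]]
   so A = (7, 7)

A = (7, 7)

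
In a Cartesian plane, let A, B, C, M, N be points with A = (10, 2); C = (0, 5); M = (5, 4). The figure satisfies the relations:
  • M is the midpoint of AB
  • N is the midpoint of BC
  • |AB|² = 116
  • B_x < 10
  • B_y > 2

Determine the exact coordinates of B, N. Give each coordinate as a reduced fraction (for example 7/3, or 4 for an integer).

B = (0, 6)
N = (0, 11/2)

1. B_x = 0  [B = 2·M−A = 2·(5, 4)−(10, 2)]
2. B_y = 6  [B = 2·M−A = 2·(5, 4)−(10, 2)]
   so B = (0, 6)
3. N_x = 0  [2·N = B+C = (0, 6)+(0, 5)]
4. N_y = 11/2  [2·N = B+C = (0, 6)+(0, 5)]
   so N = (0, 11/2)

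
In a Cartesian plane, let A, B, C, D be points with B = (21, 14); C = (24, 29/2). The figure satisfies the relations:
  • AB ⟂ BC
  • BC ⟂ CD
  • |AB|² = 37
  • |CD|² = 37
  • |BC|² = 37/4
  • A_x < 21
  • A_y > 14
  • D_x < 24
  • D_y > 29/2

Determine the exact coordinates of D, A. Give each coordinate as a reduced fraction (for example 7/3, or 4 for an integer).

1. D_x = 23  [[BC ⟂ CD ⇒ 3x+1/2y-317/4=0] ∩ [|D−(24, 29/2)|²=37]]
2. D_y = 41/2  [[BC ⟂ CD ⇒ 3x+1/2y-317/4=0] ∩ [|D−(24, 29/2)|²=37]]
   so D = (23, 41/2)
3. A_x = 20  [[AB ⟂ BC ⇒ -3x-1/2y+70=0] ∩ [|A−(21, 14)|²=37]]
4. A_y = 20  [[AB ⟂ BC ⇒ -3x-1/2y+70=0] ∩ [|A−(21, 14)|²=37]]
   so A = (20, 20)

D = (23, 41/2)
A = (20, 20)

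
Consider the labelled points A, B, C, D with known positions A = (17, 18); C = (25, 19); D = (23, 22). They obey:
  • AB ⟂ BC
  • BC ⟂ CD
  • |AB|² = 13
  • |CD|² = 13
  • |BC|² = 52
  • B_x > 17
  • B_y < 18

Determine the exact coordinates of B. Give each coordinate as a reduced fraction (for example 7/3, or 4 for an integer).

B = (19, 15)

1. B_x = 19  [[BC ⟂ CD ⇒ 2x-3y+7=0] ∩ [|B−(17, 18)|²=13]]
2. B_y = 15  [[BC ⟂ CD ⇒ 2x-3y+7=0] ∩ [|B−(17, 18)|²=13]]
   so B = (19, 15)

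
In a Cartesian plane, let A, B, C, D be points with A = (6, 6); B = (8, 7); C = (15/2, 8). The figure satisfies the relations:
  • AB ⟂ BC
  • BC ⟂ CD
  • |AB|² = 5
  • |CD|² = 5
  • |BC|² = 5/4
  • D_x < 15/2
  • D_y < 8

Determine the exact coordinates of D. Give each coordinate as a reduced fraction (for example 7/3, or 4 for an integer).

1. D_x = 11/2  [[BC ⟂ CD ⇒ -1/2x+1y-17/4=0] ∩ [|D−(15/2, 8)|²=5]]
2. D_y = 7  [[BC ⟂ CD ⇒ -1/2x+1y-17/4=0] ∩ [|D−(15/2, 8)|²=5]]
   so D = (11/2, 7)

D = (11/2, 7)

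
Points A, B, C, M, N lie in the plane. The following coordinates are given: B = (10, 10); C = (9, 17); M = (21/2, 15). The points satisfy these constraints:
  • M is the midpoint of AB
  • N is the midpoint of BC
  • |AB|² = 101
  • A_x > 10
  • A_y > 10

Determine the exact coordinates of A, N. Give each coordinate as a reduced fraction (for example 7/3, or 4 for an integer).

1. A_x = 11  [A = 2·M−B = 2·(21/2, 15)−(10, 10)]
2. A_y = 20  [A = 2·M−B = 2·(21/2, 15)−(10, 10)]
   so A = (11, 20)
3. N_x = 19/2  [2·N = B+C = (10, 10)+(9, 17)]
4. N_y = 27/2  [2·N = B+C = (10, 10)+(9, 17)]
   so N = (19/2, 27/2)

A = (11, 20)
N = (19/2, 27/2)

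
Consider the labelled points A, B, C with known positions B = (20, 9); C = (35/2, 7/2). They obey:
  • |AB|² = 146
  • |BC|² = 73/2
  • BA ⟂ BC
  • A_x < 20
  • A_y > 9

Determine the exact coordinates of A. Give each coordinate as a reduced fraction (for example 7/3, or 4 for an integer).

A = (9, 14)

1. A_x = 9  [[BA ⟂ BC ⇒ -5/2x-11/2y+199/2=0] ∩ [|A−(20, 9)|²=146]]
2. A_y = 14  [[BA ⟂ BC ⇒ -5/2x-11/2y+199/2=0] ∩ [|A−(20, 9)|²=146]]
   so A = (9, 14)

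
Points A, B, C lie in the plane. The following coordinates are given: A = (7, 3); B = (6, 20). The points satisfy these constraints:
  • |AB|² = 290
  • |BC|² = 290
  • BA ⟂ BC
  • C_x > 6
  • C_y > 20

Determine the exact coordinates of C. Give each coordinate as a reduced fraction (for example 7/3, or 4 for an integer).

1. C_x = 23  [[BA ⟂ BC ⇒ 1x-17y+334=0] ∩ [|C−(6, 20)|²=290]]
2. C_y = 21  [[BA ⟂ BC ⇒ 1x-17y+334=0] ∩ [|C−(6, 20)|²=290]]
   so C = (23, 21)

C = (23, 21)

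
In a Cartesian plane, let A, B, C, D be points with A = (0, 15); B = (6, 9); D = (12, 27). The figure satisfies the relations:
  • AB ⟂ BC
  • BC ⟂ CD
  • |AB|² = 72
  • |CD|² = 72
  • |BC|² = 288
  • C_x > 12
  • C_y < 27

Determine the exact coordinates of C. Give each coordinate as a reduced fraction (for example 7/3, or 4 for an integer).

1. C_x = 18  [[AB ⟂ BC ⇒ 6x-6y+18=0] ∩ [|C−(12, 27)|²=72]]
2. C_y = 21  [[AB ⟂ BC ⇒ 6x-6y+18=0] ∩ [|C−(12, 27)|²=72]]
   so C = (18, 21)

C = (18, 21)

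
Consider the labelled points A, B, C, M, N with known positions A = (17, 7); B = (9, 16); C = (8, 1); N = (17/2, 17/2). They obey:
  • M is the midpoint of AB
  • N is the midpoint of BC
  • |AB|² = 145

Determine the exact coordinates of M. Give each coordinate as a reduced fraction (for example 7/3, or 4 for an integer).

1. M_x = 13  [2·M = A+B = (17, 7)+(9, 16)]
2. M_y = 23/2  [2·M = A+B = (17, 7)+(9, 16)]
   so M = (13, 23/2)

M = (13, 23/2)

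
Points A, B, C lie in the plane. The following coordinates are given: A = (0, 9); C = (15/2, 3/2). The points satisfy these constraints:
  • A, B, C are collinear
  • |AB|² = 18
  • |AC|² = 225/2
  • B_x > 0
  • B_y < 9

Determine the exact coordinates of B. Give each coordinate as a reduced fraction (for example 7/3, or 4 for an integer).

1. B_x = 3  [[A, B, C are collinear ⇒ -15/2x-15/2y+135/2=0] ∩ [|B−(0, 9)|²=18]]
2. B_y = 6  [[A, B, C are collinear ⇒ -15/2x-15/2y+135/2=0] ∩ [|B−(0, 9)|²=18]]
   so B = (3, 6)

B = (3, 6)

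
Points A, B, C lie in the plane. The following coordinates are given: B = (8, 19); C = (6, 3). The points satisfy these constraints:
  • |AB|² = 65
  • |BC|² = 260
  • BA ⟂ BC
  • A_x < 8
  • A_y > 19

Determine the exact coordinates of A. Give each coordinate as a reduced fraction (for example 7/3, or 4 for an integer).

A = (0, 20)

1. A_x = 0  [[BA ⟂ BC ⇒ -2x-16y+320=0] ∩ [|A−(8, 19)|²=65]]
2. A_y = 20  [[BA ⟂ BC ⇒ -2x-16y+320=0] ∩ [|A−(8, 19)|²=65]]
   so A = (0, 20)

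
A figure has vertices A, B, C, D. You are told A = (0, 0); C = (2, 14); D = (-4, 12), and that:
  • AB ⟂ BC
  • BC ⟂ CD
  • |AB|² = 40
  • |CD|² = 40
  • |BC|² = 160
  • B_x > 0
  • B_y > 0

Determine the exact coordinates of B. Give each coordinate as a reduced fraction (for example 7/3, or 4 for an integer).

B = (6, 2)

1. B_x = 6  [[BC ⟂ CD ⇒ 6x+2y-40=0] ∩ [|B−(0, 0)|²=40]]
2. B_y = 2  [[BC ⟂ CD ⇒ 6x+2y-40=0] ∩ [|B−(0, 0)|²=40]]
   so B = (6, 2)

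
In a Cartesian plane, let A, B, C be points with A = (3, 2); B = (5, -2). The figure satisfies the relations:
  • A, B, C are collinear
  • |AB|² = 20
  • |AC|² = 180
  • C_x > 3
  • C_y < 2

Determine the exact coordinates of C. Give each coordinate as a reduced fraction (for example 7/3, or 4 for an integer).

C = (9, -10)

1. C_x = 9  [[A, B, C are collinear ⇒ 4x+2y-16=0] ∩ [|C−(3, 2)|²=180]]
2. C_y = -10  [[A, B, C are collinear ⇒ 4x+2y-16=0] ∩ [|C−(3, 2)|²=180]]
   so C = (9, -10)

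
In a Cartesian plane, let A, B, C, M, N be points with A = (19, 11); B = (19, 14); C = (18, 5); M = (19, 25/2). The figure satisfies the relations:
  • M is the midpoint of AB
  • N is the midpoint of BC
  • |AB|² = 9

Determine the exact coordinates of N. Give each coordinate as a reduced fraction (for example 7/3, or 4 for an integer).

1. N_x = 37/2  [2·N = B+C = (19, 14)+(18, 5)]
2. N_y = 19/2  [2·N = B+C = (19, 14)+(18, 5)]
   so N = (37/2, 19/2)

N = (37/2, 19/2)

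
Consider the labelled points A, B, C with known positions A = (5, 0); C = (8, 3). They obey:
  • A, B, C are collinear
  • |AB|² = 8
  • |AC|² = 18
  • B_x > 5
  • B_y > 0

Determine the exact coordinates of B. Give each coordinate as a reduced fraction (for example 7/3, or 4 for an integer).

1. B_x = 7  [[A, B, C are collinear ⇒ 3x-3y-15=0] ∩ [|B−(5, 0)|²=8]]
2. B_y = 2  [[A, B, C are collinear ⇒ 3x-3y-15=0] ∩ [|B−(5, 0)|²=8]]
   so B = (7, 2)

B = (7, 2)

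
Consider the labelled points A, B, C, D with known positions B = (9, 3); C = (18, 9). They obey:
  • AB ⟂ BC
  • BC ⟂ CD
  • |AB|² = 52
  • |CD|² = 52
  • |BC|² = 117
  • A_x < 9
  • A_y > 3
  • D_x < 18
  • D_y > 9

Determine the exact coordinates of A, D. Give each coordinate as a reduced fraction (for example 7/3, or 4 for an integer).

A = (5, 9)
D = (14, 15)

1. A_x = 5  [[AB ⟂ BC ⇒ -9x-6y+99=0] ∩ [|A−(9, 3)|²=52]]
2. A_y = 9  [[AB ⟂ BC ⇒ -9x-6y+99=0] ∩ [|A−(9, 3)|²=52]]
   so A = (5, 9)
3. D_x = 14  [[BC ⟂ CD ⇒ 9x+6y-216=0] ∩ [|D−(18, 9)|²=52]]
4. D_y = 15  [[BC ⟂ CD ⇒ 9x+6y-216=0] ∩ [|D−(18, 9)|²=52]]
   so D = (14, 15)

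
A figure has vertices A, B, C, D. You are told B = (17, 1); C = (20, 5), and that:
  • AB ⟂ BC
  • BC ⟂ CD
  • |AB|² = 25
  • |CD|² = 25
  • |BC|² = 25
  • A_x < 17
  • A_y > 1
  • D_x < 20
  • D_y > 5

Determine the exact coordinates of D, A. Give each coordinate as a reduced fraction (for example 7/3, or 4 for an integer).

D = (16, 8)
A = (13, 4)

1. D_x = 16  [[BC ⟂ CD ⇒ 3x+4y-80=0] ∩ [|D−(20, 5)|²=25]]
2. D_y = 8  [[BC ⟂ CD ⇒ 3x+4y-80=0] ∩ [|D−(20, 5)|²=25]]
   so D = (16, 8)
3. A_x = 13  [[AB ⟂ BC ⇒ -3x-4y+55=0] ∩ [|A−(17, 1)|²=25]]
4. A_y = 4  [[AB ⟂ BC ⇒ -3x-4y+55=0] ∩ [|A−(17, 1)|²=25]]
   so A = (13, 4)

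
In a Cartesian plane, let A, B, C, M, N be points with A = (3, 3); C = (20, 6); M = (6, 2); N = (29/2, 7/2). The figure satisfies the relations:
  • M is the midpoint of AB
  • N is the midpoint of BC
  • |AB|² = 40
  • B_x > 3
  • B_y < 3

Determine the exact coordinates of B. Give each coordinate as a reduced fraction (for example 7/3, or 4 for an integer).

B = (9, 1)

1. B_x = 9  [B = 2·M−A = 2·(6, 2)−(3, 3)]
2. B_y = 1  [B = 2·M−A = 2·(6, 2)−(3, 3)]
   so B = (9, 1)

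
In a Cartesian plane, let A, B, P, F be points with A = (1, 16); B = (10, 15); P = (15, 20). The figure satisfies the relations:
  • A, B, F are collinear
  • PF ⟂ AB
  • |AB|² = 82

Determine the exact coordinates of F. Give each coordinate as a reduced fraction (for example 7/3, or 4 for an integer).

1. F_x = 590/41  [[A, B, F are collinear ⇒ 1x+9y-145=0] ∩ [PF ⟂ AB ⇒ 9x-1y-115=0]]
2. F_y = 595/41  [[A, B, F are collinear ⇒ 1x+9y-145=0] ∩ [PF ⟂ AB ⇒ 9x-1y-115=0]]
   so F = (590/41, 595/41)

F = (590/41, 595/41)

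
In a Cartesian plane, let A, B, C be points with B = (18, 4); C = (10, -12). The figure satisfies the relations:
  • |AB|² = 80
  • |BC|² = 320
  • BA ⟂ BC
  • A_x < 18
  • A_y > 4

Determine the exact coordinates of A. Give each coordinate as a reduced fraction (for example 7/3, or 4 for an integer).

1. A_x = 10  [[BA ⟂ BC ⇒ -8x-16y+208=0] ∩ [|A−(18, 4)|²=80]]
2. A_y = 8  [[BA ⟂ BC ⇒ -8x-16y+208=0] ∩ [|A−(18, 4)|²=80]]
   so A = (10, 8)

A = (10, 8)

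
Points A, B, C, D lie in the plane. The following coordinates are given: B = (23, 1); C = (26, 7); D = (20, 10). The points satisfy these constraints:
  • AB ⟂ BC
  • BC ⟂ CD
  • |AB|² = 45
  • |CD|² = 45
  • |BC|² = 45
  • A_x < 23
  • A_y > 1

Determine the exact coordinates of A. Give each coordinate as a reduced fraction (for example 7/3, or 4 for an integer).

1. A_x = 17  [[AB ⟂ BC ⇒ -3x-6y+75=0] ∩ [|A−(23, 1)|²=45]]
2. A_y = 4  [[AB ⟂ BC ⇒ -3x-6y+75=0] ∩ [|A−(23, 1)|²=45]]
   so A = (17, 4)

A = (17, 4)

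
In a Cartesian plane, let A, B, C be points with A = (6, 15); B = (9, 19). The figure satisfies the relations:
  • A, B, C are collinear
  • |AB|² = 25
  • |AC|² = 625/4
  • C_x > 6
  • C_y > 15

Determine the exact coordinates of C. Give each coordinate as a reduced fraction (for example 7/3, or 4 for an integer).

C = (27/2, 25)

1. C_x = 27/2  [[A, B, C are collinear ⇒ -4x+3y-21=0] ∩ [|C−(6, 15)|²=625/4]]
2. C_y = 25  [[A, B, C are collinear ⇒ -4x+3y-21=0] ∩ [|C−(6, 15)|²=625/4]]
   so C = (27/2, 25)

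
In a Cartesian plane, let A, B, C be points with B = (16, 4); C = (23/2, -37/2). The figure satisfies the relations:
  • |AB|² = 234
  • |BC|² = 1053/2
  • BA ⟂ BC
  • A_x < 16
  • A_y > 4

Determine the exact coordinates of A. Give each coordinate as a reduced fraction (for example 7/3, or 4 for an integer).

1. A_x = 1  [[BA ⟂ BC ⇒ -9/2x-45/2y+162=0] ∩ [|A−(16, 4)|²=234]]
2. A_y = 7  [[BA ⟂ BC ⇒ -9/2x-45/2y+162=0] ∩ [|A−(16, 4)|²=234]]
   so A = (1, 7)

A = (1, 7)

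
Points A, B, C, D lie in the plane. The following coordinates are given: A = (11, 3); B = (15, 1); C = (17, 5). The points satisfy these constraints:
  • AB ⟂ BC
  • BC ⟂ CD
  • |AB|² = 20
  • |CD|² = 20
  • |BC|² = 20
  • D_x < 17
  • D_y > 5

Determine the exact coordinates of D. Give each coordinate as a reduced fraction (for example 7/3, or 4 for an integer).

1. D_x = 13  [[BC ⟂ CD ⇒ 2x+4y-54=0] ∩ [|D−(17, 5)|²=20]]
2. D_y = 7  [[BC ⟂ CD ⇒ 2x+4y-54=0] ∩ [|D−(17, 5)|²=20]]
   so D = (13, 7)

D = (13, 7)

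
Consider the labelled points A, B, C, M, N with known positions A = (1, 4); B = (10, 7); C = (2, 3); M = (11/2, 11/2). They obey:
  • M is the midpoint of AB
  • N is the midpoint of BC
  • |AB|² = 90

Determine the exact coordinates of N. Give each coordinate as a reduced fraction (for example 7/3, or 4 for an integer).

1. N_x = 6  [2·N = B+C = (10, 7)+(2, 3)]
2. N_y = 5  [2·N = B+C = (10, 7)+(2, 3)]
   so N = (6, 5)

N = (6, 5)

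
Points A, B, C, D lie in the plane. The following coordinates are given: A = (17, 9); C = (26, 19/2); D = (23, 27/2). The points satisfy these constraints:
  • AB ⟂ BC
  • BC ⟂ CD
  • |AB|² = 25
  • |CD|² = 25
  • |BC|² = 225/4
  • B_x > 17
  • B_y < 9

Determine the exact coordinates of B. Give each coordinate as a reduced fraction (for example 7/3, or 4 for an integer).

B = (20, 5)

1. B_x = 20  [[BC ⟂ CD ⇒ 3x-4y-40=0] ∩ [|B−(17, 9)|²=25]]
2. B_y = 5  [[BC ⟂ CD ⇒ 3x-4y-40=0] ∩ [|B−(17, 9)|²=25]]
   so B = (20, 5)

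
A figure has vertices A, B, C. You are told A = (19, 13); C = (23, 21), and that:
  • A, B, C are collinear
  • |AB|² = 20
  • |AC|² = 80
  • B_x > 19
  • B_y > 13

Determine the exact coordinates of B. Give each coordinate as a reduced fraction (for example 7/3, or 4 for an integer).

B = (21, 17)

1. B_x = 21  [[A, B, C are collinear ⇒ 8x-4y-100=0] ∩ [|B−(19, 13)|²=20]]
2. B_y = 17  [[A, B, C are collinear ⇒ 8x-4y-100=0] ∩ [|B−(19, 13)|²=20]]
   so B = (21, 17)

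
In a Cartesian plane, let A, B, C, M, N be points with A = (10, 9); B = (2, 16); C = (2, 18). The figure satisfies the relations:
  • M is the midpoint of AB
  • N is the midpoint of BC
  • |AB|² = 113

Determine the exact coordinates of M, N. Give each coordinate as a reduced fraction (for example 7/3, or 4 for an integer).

1. M_x = 6  [2·M = A+B = (10, 9)+(2, 16)]
2. M_y = 25/2  [2·M = A+B = (10, 9)+(2, 16)]
   so M = (6, 25/2)
3. N_x = 2  [2·N = B+C = (2, 16)+(2, 18)]
4. N_y = 17  [2·N = B+C = (2, 16)+(2, 18)]
   so N = (2, 17)

M = (6, 25/2)
N = (2, 17)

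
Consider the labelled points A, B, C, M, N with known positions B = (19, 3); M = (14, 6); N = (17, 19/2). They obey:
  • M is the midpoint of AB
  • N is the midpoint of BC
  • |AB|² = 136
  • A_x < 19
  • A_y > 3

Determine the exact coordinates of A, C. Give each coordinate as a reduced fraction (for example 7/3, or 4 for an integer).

1. A_x = 9  [A = 2·M−B = 2·(14, 6)−(19, 3)]
2. A_y = 9  [A = 2·M−B = 2·(14, 6)−(19, 3)]
   so A = (9, 9)
3. C_x = 15  [C = 2·N−B = 2·(17, 19/2)−(19, 3)]
4. C_y = 16  [C = 2·N−B = 2·(17, 19/2)−(19, 3)]
   so C = (15, 16)

A = (9, 9)
C = (15, 16)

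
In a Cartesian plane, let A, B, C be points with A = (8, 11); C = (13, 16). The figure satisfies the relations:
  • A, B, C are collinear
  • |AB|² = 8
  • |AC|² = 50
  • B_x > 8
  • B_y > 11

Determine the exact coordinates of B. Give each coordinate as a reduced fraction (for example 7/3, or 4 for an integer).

1. B_x = 10  [[A, B, C are collinear ⇒ 5x-5y+15=0] ∩ [|B−(8, 11)|²=8]]
2. B_y = 13  [[A, B, C are collinear ⇒ 5x-5y+15=0] ∩ [|B−(8, 11)|²=8]]
   so B = (10, 13)

B = (10, 13)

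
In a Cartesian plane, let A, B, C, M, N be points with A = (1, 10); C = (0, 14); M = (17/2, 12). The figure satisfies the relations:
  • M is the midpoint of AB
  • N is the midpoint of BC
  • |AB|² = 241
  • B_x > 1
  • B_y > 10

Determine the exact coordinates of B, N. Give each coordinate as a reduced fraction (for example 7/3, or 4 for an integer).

B = (16, 14)
N = (8, 14)

1. B_x = 16  [B = 2·M−A = 2·(17/2, 12)−(1, 10)]
2. B_y = 14  [B = 2·M−A = 2·(17/2, 12)−(1, 10)]
   so B = (16, 14)
3. N_x = 8  [2·N = B+C = (16, 14)+(0, 14)]
4. N_y = 14  [2·N = B+C = (16, 14)+(0, 14)]
   so N = (8, 14)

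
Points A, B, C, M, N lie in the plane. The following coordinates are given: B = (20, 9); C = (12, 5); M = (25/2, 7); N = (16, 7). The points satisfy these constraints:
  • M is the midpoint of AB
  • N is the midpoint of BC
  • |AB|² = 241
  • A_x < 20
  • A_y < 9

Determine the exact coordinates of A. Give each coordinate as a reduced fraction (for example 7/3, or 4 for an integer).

A = (5, 5)

1. A_x = 5  [A = 2·M−B = 2·(25/2, 7)−(20, 9)]
2. A_y = 5  [A = 2·M−B = 2·(25/2, 7)−(20, 9)]
   so A = (5, 5)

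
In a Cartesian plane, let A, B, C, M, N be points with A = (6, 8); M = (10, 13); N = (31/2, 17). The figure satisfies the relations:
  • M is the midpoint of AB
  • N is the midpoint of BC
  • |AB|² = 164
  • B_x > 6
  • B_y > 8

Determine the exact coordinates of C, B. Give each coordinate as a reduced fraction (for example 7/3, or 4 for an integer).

C = (17, 16)
B = (14, 18)

1. B_x = 14  [B = 2·M−A = 2·(10, 13)−(6, 8)]
2. B_y = 18  [B = 2·M−A = 2·(10, 13)−(6, 8)]
   so B = (14, 18)
3. C_x = 17  [C = 2·N−B = 2·(31/2, 17)−(14, 18)]
4. C_y = 16  [C = 2·N−B = 2·(31/2, 17)−(14, 18)]
   so C = (17, 16)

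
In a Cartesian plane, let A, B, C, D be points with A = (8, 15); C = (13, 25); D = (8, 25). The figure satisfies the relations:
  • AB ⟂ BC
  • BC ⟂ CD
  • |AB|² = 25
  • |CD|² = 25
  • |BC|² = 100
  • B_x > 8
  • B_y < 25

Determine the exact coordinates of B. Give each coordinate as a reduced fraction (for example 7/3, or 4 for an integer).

1. B_x = 13  [[BC ⟂ CD ⇒ 5x-65=0] ∩ [|B−(8, 15)|²=25]]
2. B_y = 15  [[BC ⟂ CD ⇒ 5x-65=0] ∩ [|B−(8, 15)|²=25]]
   so B = (13, 15)

B = (13, 15)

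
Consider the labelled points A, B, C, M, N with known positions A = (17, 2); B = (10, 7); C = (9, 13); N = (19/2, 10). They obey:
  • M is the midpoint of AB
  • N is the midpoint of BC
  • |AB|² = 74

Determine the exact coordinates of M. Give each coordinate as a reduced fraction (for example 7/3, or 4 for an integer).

1. M_x = 27/2  [2·M = A+B = (17, 2)+(10, 7)]
2. M_y = 9/2  [2·M = A+B = (17, 2)+(10, 7)]
   so M = (27/2, 9/2)

M = (27/2, 9/2)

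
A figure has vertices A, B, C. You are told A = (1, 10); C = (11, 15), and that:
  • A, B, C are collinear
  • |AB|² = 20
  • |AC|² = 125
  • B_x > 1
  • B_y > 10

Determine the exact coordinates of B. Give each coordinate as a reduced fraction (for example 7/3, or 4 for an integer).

B = (5, 12)

1. B_x = 5  [[A, B, C are collinear ⇒ 5x-10y+95=0] ∩ [|B−(1, 10)|²=20]]
2. B_y = 12  [[A, B, C are collinear ⇒ 5x-10y+95=0] ∩ [|B−(1, 10)|²=20]]
   so B = (5, 12)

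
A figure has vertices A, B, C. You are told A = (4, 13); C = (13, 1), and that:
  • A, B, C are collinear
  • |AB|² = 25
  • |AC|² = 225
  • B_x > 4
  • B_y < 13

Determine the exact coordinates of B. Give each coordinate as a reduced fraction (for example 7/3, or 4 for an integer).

1. B_x = 7  [[A, B, C are collinear ⇒ -12x-9y+165=0] ∩ [|B−(4, 13)|²=25]]
2. B_y = 9  [[A, B, C are collinear ⇒ -12x-9y+165=0] ∩ [|B−(4, 13)|²=25]]
   so B = (7, 9)

B = (7, 9)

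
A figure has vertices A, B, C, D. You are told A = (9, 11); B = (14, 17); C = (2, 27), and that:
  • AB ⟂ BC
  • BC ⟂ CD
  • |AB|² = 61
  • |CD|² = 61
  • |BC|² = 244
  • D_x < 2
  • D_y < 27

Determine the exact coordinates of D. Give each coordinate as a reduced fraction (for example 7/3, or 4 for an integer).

1. D_x = -3  [[BC ⟂ CD ⇒ -12x+10y-246=0] ∩ [|D−(2, 27)|²=61]]
2. D_y = 21  [[BC ⟂ CD ⇒ -12x+10y-246=0] ∩ [|D−(2, 27)|²=61]]
   so D = (-3, 21)

D = (-3, 21)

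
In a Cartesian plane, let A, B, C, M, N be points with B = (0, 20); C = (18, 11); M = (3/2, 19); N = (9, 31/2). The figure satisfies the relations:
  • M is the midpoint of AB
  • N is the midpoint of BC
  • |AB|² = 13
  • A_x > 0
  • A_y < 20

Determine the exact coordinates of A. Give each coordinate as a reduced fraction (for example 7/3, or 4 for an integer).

A = (3, 18)

1. A_x = 3  [A = 2·M−B = 2·(3/2, 19)−(0, 20)]
2. A_y = 18  [A = 2·M−B = 2·(3/2, 19)−(0, 20)]
   so A = (3, 18)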